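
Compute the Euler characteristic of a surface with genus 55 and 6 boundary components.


chi = 2 - 2g - b
= 2 - 2*55 - 6
= 2 - 110 - 6 = -114

-114


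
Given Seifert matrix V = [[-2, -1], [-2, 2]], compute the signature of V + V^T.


Step 1: V + V^T = [[-4, -3], [-3, 4]]
Step 2: trace = 0, det = -25
Step 3: Discriminant = 0^2 - 4*(-25) = 100
Step 4: Eigenvalues: 5, -5
Step 5: Signature = (# positive eigenvalues) - (# negative eigenvalues) = 0

0


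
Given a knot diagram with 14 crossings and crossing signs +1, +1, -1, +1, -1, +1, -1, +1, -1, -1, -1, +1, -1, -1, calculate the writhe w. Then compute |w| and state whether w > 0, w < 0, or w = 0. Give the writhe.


Step 1: Count positive crossings (+1).
Positive crossings: 6
Step 2: Count negative crossings (-1).
Negative crossings: 8
Step 3: Writhe = (positive) - (negative)
w = 6 - 8 = -2
Step 4: |w| = 2, and w is negative

-2


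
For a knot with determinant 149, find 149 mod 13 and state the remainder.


Step 1: A knot is p-colorable if and only if p divides its determinant.
Step 2: Compute 149 mod 13.
149 = 11 * 13 + 6
Step 3: 149 mod 13 = 6
Step 4: The knot is 13-colorable: no

6


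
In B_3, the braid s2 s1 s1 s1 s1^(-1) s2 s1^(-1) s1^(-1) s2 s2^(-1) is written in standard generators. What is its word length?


The word length counts the number of generators (including inverses).
Listing each generator: s2, s1, s1, s1, s1^(-1), s2, s1^(-1), s1^(-1), s2, s2^(-1)
There are 10 generators in this braid word.

10


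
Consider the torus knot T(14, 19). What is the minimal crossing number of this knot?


For a torus knot T(p, q) with gcd(p,q)=1,
the crossing number is min(p*(q-1), q*(p-1)).
p*(q-1) = 14*18 = 252
q*(p-1) = 19*13 = 247
min(252, 247) = 247

247


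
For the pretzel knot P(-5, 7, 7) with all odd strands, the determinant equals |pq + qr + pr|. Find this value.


Step 1: Compute pq + qr + pr.
pq = (-5)*7 = -35
qr = 7*7 = 49
pr = (-5)*7 = -35
pq + qr + pr = -35 + 49 + (-35) = -21
Step 2: Take absolute value.
det(P(-5,7,7)) = |-21| = 21

21


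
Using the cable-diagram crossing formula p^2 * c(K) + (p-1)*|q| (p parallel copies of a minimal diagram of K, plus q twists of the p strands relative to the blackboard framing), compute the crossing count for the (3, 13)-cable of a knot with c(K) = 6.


Step 1: Each of the c(K) crossings of the companion diagram becomes p*p = p^2 crossings among the p parallel strands, and each of the |q| twists s_1 s_2 ... s_(p-1) adds (p-1) crossings.
  Crossings = p^2 * c(K) + (p-1)*|q|
Step 2: = 3^2 * 6 + (3-1)*13
Step 3: = 9*6 + 2*13
Step 4: = 54 + 26 = 80

80


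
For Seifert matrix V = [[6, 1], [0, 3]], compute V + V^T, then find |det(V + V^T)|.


Step 1: Form V + V^T where V = [[6, 1], [0, 3]]
  V^T = [[6, 0], [1, 3]]
  V + V^T = [[12, 1], [1, 6]]
Step 2: det(V + V^T) = 12*6 - 1*1
  = 72 - 1 = 71
Step 3: Knot determinant = |det(V + V^T)| = |71| = 71

71


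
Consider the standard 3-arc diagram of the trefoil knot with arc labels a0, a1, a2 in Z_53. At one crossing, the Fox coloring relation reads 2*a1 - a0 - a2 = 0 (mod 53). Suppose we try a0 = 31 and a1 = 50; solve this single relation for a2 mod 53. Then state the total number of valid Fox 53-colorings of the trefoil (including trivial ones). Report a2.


Step 1: Apply the given crossing relation 2*a1 - a0 - a2 = 0 (mod 53).
  a2 = 2*a1 - a0 mod 53
  a2 = 2*50 - 31 mod 53
  a2 = 100 - 31 mod 53
  a2 = 69 mod 53 = 16
Step 2: The trefoil has determinant 3.
  Number of Fox p-colorings (p prime) is p^2 if p = 3, else p.
  Since 53 does not divide 3, only trivial (constant) colorings exist.
  (So the trial a0 = 31, a1 = 50 with a0 != a1 does NOT extend to a valid coloring of the whole trefoil: the other two crossing relations require 3*(a1 - a0) = 0 (mod 53), which fails.)
  Total colorings = 53
Step 3: a2 = 16, total Fox 53-colorings = 53

16


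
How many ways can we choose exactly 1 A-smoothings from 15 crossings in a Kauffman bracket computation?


We choose which 1 of 15 crossings get A-smoothings.
C(15, 1) = 15! / (1! * 14!)
= 15

15


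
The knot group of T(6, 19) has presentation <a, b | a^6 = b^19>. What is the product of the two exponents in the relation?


The relation is a^6 = b^19.
Product of exponents = 6 * 19
= 114

114


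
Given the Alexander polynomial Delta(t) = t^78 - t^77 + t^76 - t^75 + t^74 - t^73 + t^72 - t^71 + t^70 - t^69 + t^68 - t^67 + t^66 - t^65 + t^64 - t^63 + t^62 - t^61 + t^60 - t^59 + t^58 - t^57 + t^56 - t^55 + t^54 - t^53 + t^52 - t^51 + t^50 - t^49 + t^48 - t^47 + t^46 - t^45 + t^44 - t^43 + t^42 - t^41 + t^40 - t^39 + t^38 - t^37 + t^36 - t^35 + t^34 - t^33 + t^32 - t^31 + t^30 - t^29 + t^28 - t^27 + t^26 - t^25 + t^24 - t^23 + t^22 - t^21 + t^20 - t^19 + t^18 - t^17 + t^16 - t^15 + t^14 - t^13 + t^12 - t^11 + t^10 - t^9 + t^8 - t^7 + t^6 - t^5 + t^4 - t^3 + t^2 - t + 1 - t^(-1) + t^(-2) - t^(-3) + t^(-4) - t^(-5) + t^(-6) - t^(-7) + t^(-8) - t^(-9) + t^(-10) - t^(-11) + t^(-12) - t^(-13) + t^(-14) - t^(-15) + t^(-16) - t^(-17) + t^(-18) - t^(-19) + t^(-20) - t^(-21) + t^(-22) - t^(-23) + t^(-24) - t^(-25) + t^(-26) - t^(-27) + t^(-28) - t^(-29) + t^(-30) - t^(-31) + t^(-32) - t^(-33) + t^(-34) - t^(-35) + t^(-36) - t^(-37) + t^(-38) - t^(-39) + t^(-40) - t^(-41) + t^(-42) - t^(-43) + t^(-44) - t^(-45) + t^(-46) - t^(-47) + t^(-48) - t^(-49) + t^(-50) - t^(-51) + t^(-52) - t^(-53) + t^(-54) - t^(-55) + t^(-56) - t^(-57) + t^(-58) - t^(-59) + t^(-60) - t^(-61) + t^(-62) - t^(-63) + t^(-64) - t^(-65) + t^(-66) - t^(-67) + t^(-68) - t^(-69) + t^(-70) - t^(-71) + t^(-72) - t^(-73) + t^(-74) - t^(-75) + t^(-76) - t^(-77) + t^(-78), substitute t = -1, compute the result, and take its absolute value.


Step 1: The polynomial has 157 terms with alternating signs, exponents from 78 down to -78.
Step 2: Substitute t = -1. The i-th term has coefficient (-1)^i and exponent (m-i),
  so its value is (-1)^i * (-1)^(m-i) = (-1)^m = 1 for every i.
Step 3: All 157 terms equal 1, so Delta(-1) = 157 * (1) = 157
Step 4: |Delta(-1)| = 157

157


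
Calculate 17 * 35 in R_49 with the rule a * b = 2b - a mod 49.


17 * 35 = 2*35 - 17 mod 49
= 70 - 17 mod 49
= 53 mod 49 = 4

4


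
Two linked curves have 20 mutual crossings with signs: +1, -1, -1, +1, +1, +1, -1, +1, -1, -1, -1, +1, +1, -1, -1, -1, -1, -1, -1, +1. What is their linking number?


Step 1: Count positive crossings: 8
Step 2: Count negative crossings: 12
Step 3: Sum of signs = 8 - 12 = -4
Step 4: Linking number = sum/2 = -4/2 = -2

-2


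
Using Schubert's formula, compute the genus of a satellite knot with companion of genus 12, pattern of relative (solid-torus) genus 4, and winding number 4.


Schubert: g(satellite) = g_rel(pattern) + |winding| * g(companion),
where g_rel(pattern) is the genus of the pattern relative to the solid torus.
= 4 + 4 * 12
= 4 + 48 = 52

52


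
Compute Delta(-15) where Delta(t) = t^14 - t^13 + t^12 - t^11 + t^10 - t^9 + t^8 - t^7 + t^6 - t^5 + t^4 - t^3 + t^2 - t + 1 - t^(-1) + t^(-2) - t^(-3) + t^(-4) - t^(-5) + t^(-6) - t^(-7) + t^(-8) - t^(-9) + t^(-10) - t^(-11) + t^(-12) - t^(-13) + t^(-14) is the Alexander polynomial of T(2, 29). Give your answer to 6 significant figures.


Substituting t = -15 into Delta(t) = t^14 - t^13 + t^12 - t^11 + t^10 - t^9 + t^8 - t^7 + t^6 - t^5 + t^4 - t^3 + t^2 - t + 1 - t^(-1) + t^(-2) - t^(-3) + t^(-4) - t^(-5) + t^(-6) - t^(-7) + t^(-8) - t^(-9) + t^(-10) - t^(-11) + t^(-12) - t^(-13) + t^(-14):
Term values: (29192926025390624) + (1946195068359375) + (129746337890625) + (8649755859375) + (576650390625) + (38443359375) + (2562890625) + (170859375) + (11390625) + (759375) + (50625) + (3375) + (225) + (15) + (1) + (0.0666667) + (0.00444444) + (0.000296296) + (1.97531e-05) + (1.31687e-06) + (8.77915e-08) + (5.85277e-09) + (3.90184e-10) + (2.60123e-11) + (1.73415e-12) + (1.1561e-13) + (7.70735e-15) + (5.13823e-16) + (3.42549e-17)
Sum = 3.127813503e+16
Rounded to 6 significant figures: 3.12781e+16

3.12781e+16


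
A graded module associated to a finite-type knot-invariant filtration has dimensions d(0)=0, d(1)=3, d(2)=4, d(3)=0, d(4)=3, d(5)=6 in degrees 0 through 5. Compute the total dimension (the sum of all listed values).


Total dimension = d(0) + d(1) + ... + d(5)
= 0 + 3 + 4 + 0 + 3 + 6
= 16

16


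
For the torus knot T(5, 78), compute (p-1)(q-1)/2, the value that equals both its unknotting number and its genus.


For a torus knot T(p,q), both the unknotting number and genus equal (p-1)(q-1)/2.
= (5-1)(78-1)/2
= 4*77/2
= 308/2 = 154

154


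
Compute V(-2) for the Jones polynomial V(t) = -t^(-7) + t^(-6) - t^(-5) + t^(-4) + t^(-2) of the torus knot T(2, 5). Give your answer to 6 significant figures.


Substituting t = -2 into V(t) = -t^(-7) + t^(-6) - t^(-5) + t^(-4) + t^(-2):
  (-)t^(-7) = 0.0078125
  (+)t^(-6) = 0.015625
  (-)t^(-5) = 0.03125
  (+)t^(-4) = 0.0625
  (+)t^(-2) = 0.25
Sum = (0.0078125) + (0.015625) + (0.03125) + (0.0625) + (0.25)
= 0.3671875
Rounded to 6 significant figures: 0.367188

0.367188


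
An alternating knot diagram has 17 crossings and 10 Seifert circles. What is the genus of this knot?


For alternating knots, g = (c - s + 1)/2.
= (17 - 10 + 1)/2
= 8/2 = 4

4


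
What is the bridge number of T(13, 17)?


The bridge number of T(p,q) is min(p,q).
min(13, 17) = 13

13


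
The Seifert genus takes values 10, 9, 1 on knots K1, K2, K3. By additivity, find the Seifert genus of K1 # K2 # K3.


The Seifert genus is additive under connected sum.
Seifert genus(K1 # K2 # K3) = (10) + (9) + (1)
= 20

20


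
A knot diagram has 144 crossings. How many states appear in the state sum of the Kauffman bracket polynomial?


Each crossing contributes 2 choices (A-smoothing or B-smoothing).
Total states = 2^144 = 22300745198530623141535718272648361505980416

22300745198530623141535718272648361505980416


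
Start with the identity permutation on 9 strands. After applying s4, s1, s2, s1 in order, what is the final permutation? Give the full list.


Starting with identity [1, 2, 3, 4, 5, 6, 7, 8, 9].
Apply generators in sequence:
  After s4: [1, 2, 3, 5, 4, 6, 7, 8, 9]
  After s1: [2, 1, 3, 5, 4, 6, 7, 8, 9]
  After s2: [2, 3, 1, 5, 4, 6, 7, 8, 9]
  After s1: [3, 2, 1, 5, 4, 6, 7, 8, 9]
Final permutation: [3, 2, 1, 5, 4, 6, 7, 8, 9]

[3, 2, 1, 5, 4, 6, 7, 8, 9]


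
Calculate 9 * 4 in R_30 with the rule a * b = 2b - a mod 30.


9 * 4 = 2*4 - 9 mod 30
= 8 - 9 mod 30
= -1 mod 30 = 29

29


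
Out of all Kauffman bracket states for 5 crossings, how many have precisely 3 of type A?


We choose which 3 of 5 crossings get A-smoothings.
C(5, 3) = 5! / (3! * 2!)
= 10

10


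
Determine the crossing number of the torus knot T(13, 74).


For a torus knot T(p, q) with gcd(p,q)=1,
the crossing number is min(p*(q-1), q*(p-1)).
p*(q-1) = 13*73 = 949
q*(p-1) = 74*12 = 888
min(949, 888) = 888

888


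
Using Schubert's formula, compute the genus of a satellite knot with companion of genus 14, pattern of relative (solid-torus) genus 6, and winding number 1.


Schubert: g(satellite) = g_rel(pattern) + |winding| * g(companion),
where g_rel(pattern) is the genus of the pattern relative to the solid torus.
= 6 + 1 * 14
= 6 + 14 = 20

20


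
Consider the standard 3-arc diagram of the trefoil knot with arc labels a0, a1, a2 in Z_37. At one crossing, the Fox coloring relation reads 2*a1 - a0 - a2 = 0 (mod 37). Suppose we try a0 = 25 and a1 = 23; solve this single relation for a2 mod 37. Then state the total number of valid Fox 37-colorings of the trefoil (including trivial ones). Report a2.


Step 1: Apply the given crossing relation 2*a1 - a0 - a2 = 0 (mod 37).
  a2 = 2*a1 - a0 mod 37
  a2 = 2*23 - 25 mod 37
  a2 = 46 - 25 mod 37
  a2 = 21 mod 37 = 21
Step 2: The trefoil has determinant 3.
  Number of Fox p-colorings (p prime) is p^2 if p = 3, else p.
  Since 37 does not divide 3, only trivial (constant) colorings exist.
  (So the trial a0 = 25, a1 = 23 with a0 != a1 does NOT extend to a valid coloring of the whole trefoil: the other two crossing relations require 3*(a1 - a0) = 0 (mod 37), which fails.)
  Total colorings = 37
Step 3: a2 = 21, total Fox 37-colorings = 37

21


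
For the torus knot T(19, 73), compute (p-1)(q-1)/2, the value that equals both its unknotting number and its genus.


For a torus knot T(p,q), both the unknotting number and genus equal (p-1)(q-1)/2.
= (19-1)(73-1)/2
= 18*72/2
= 1296/2 = 648

648


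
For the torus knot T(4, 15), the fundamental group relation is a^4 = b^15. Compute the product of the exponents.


The relation is a^4 = b^15.
Product of exponents = 4 * 15
= 60

60


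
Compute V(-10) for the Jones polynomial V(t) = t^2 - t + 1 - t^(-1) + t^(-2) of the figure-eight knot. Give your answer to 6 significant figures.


Substituting t = -10 into V(t) = t^2 - t + 1 - t^(-1) + t^(-2):
  (+)t^(2) = 100
  (-)t^(1) = 10
  (+)t^(0) = 1
  (-)t^(-1) = 0.1
  (+)t^(-2) = 0.01
Sum = (100) + (10) + (1) + (0.1) + (0.01)
= 111.11
Rounded to 6 significant figures: 111.11

111.11


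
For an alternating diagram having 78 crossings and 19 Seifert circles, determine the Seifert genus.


For alternating knots, g = (c - s + 1)/2.
= (78 - 19 + 1)/2
= 60/2 = 30

30


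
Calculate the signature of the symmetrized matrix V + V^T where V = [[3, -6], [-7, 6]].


Step 1: V + V^T = [[6, -13], [-13, 12]]
Step 2: trace = 18, det = -97
Step 3: Discriminant = 18^2 - 4*(-97) = 712
Step 4: Eigenvalues: 22.3417, -4.34166
Step 5: Signature = (# positive eigenvalues) - (# negative eigenvalues) = 0

0


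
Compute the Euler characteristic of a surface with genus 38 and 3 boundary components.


chi = 2 - 2g - b
= 2 - 2*38 - 3
= 2 - 76 - 3 = -77

-77


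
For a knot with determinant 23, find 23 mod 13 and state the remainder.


Step 1: A knot is p-colorable if and only if p divides its determinant.
Step 2: Compute 23 mod 13.
23 = 1 * 13 + 10
Step 3: 23 mod 13 = 10
Step 4: The knot is 13-colorable: no

10


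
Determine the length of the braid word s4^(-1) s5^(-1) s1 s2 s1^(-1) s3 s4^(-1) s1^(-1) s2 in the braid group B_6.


The word length counts the number of generators (including inverses).
Listing each generator: s4^(-1), s5^(-1), s1, s2, s1^(-1), s3, s4^(-1), s1^(-1), s2
There are 9 generators in this braid word.

9


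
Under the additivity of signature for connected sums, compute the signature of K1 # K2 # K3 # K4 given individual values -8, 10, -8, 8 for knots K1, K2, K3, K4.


The signature is additive under connected sum.
signature(K1 # K2 # K3 # K4) = (-8) + (10) + (-8) + (8)
= 2

2


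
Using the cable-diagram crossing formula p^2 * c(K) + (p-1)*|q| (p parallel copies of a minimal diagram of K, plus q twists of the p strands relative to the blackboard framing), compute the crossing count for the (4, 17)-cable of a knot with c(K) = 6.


Step 1: Each of the c(K) crossings of the companion diagram becomes p*p = p^2 crossings among the p parallel strands, and each of the |q| twists s_1 s_2 ... s_(p-1) adds (p-1) crossings.
  Crossings = p^2 * c(K) + (p-1)*|q|
Step 2: = 4^2 * 6 + (4-1)*17
Step 3: = 16*6 + 3*17
Step 4: = 96 + 51 = 147

147


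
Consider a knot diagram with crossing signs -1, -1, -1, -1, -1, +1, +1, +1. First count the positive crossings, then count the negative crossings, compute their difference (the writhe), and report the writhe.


Step 1: Count positive crossings (+1).
Positive crossings: 3
Step 2: Count negative crossings (-1).
Negative crossings: 5
Step 3: Writhe = (positive) - (negative)
w = 3 - 5 = -2
Step 4: |w| = 2, and w is negative

-2


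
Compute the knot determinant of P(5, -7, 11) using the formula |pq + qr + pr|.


Step 1: Compute pq + qr + pr.
pq = 5*(-7) = -35
qr = (-7)*11 = -77
pr = 5*11 = 55
pq + qr + pr = -35 + (-77) + 55 = -57
Step 2: Take absolute value.
det(P(5,-7,11)) = |-57| = 57

57


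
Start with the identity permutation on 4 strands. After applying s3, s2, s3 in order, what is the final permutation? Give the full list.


Starting with identity [1, 2, 3, 4].
Apply generators in sequence:
  After s3: [1, 2, 4, 3]
  After s2: [1, 4, 2, 3]
  After s3: [1, 4, 3, 2]
Final permutation: [1, 4, 3, 2]

[1, 4, 3, 2]


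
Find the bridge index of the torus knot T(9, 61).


The bridge number of T(p,q) is min(p,q).
min(9, 61) = 9

9


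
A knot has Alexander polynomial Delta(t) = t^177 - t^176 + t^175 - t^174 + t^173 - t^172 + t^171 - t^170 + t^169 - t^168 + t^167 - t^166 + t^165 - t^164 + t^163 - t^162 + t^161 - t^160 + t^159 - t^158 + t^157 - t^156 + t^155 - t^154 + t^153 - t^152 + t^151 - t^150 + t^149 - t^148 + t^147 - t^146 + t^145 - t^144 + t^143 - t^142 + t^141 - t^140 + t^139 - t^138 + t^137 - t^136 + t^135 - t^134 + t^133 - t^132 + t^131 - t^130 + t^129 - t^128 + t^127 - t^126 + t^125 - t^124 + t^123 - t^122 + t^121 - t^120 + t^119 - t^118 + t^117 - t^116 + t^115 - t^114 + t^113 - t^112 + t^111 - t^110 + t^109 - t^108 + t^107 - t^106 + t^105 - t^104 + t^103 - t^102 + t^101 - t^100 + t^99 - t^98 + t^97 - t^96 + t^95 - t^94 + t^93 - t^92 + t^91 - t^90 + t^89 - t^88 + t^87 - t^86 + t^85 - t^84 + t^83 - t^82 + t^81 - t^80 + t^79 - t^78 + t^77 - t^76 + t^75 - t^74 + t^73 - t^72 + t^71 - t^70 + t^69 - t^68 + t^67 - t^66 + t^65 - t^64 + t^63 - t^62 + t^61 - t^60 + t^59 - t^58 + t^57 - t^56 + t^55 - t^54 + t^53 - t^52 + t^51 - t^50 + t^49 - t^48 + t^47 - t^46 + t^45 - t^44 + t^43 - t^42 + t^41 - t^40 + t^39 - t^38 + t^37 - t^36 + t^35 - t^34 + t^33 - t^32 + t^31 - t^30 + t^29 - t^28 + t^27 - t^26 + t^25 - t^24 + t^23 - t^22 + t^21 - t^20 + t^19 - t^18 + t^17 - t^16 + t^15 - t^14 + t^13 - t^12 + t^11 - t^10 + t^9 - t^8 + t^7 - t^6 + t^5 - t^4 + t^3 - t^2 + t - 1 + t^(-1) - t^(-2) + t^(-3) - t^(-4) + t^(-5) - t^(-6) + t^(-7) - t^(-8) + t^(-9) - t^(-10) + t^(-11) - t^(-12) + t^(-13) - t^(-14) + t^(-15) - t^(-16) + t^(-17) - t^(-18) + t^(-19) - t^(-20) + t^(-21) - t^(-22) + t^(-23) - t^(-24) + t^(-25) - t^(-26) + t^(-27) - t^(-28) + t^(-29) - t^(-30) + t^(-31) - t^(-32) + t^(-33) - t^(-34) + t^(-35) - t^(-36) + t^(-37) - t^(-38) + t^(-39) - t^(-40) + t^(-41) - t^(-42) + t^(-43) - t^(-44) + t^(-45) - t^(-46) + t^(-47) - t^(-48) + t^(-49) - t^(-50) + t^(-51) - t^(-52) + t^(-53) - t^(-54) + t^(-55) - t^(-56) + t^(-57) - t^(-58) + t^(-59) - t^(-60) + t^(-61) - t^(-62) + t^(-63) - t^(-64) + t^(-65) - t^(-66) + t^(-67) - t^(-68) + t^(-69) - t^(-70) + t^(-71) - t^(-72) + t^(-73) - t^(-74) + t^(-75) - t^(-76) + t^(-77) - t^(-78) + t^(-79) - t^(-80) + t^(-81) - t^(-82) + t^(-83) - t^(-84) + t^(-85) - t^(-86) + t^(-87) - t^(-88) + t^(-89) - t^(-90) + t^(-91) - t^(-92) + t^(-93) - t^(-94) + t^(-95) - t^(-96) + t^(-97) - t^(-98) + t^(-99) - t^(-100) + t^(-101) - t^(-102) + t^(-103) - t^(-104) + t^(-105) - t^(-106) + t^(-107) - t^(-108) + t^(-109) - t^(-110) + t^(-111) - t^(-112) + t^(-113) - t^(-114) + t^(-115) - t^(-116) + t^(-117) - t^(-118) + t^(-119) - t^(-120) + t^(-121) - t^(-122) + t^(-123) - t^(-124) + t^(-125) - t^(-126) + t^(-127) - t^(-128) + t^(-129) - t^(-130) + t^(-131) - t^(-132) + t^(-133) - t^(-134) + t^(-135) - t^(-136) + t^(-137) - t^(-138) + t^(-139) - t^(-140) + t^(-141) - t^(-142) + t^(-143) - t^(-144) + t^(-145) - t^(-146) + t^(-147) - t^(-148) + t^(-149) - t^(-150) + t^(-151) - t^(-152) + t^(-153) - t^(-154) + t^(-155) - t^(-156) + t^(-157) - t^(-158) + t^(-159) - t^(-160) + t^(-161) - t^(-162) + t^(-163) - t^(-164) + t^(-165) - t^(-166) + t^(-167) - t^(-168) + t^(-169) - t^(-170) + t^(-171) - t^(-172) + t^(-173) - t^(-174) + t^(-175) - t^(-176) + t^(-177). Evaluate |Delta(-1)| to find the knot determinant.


Step 1: The polynomial has 355 terms with alternating signs, exponents from 177 down to -177.
Step 2: Substitute t = -1. The i-th term has coefficient (-1)^i and exponent (m-i),
  so its value is (-1)^i * (-1)^(m-i) = (-1)^m = -1 for every i.
Step 3: All 355 terms equal -1, so Delta(-1) = 355 * (-1) = -355
Step 4: |Delta(-1)| = 355

355


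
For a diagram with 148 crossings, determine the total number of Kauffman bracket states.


Each crossing contributes 2 choices (A-smoothing or B-smoothing).
Total states = 2^148 = 356811923176489970264571492362373784095686656

356811923176489970264571492362373784095686656


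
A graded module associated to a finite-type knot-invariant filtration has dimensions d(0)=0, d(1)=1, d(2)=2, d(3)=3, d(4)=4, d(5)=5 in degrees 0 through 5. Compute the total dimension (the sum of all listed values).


Total dimension = d(0) + d(1) + ... + d(5)
= 0 + 1 + 2 + 3 + 4 + 5
= 15

15


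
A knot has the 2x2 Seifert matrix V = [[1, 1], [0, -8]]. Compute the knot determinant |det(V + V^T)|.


Step 1: Form V + V^T where V = [[1, 1], [0, -8]]
  V^T = [[1, 0], [1, -8]]
  V + V^T = [[2, 1], [1, -16]]
Step 2: det(V + V^T) = 2*(-16) - 1*1
  = -32 - 1 = -33
Step 3: Knot determinant = |det(V + V^T)| = |-33| = 33

33


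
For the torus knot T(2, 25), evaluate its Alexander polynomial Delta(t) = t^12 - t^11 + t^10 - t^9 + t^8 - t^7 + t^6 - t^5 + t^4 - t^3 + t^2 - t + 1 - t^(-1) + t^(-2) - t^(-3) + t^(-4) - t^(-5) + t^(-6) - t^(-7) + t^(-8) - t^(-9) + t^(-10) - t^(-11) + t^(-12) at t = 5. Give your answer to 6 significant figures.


Substituting t = 5 into Delta(t) = t^12 - t^11 + t^10 - t^9 + t^8 - t^7 + t^6 - t^5 + t^4 - t^3 + t^2 - t + 1 - t^(-1) + t^(-2) - t^(-3) + t^(-4) - t^(-5) + t^(-6) - t^(-7) + t^(-8) - t^(-9) + t^(-10) - t^(-11) + t^(-12):
Term values: (244140625) + (-48828125) + (9765625) + (-1953125) + (390625) + (-78125) + (15625) + (-3125) + (625) + (-125) + (25) + (-5) + (1) + (-0.2) + (0.04) + (-0.008) + (0.0016) + (-0.00032) + (6.4e-05) + (-1.28e-05) + (2.56e-06) + (-5.12e-07) + (1.024e-07) + (-2.048e-08) + (4.096e-09)
Sum = 203450520.8
Rounded to 6 significant figures: 2.03451e+08

2.03451e+08


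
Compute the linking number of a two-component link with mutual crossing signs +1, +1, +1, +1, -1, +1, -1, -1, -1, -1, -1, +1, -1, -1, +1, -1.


Step 1: Count positive crossings: 7
Step 2: Count negative crossings: 9
Step 3: Sum of signs = 7 - 9 = -2
Step 4: Linking number = sum/2 = -2/2 = -1

-1


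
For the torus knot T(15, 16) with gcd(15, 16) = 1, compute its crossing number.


For a torus knot T(p, q) with gcd(p,q)=1,
the crossing number is min(p*(q-1), q*(p-1)).
p*(q-1) = 15*15 = 225
q*(p-1) = 16*14 = 224
min(225, 224) = 224

224


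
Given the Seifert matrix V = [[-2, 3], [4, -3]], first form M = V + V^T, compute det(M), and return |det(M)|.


Step 1: Form V + V^T where V = [[-2, 3], [4, -3]]
  V^T = [[-2, 4], [3, -3]]
  V + V^T = [[-4, 7], [7, -6]]
Step 2: det(V + V^T) = (-4)*(-6) - 7*7
  = 24 - 49 = -25
Step 3: Knot determinant = |det(V + V^T)| = |-25| = 25

25


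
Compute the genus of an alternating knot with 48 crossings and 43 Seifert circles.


For alternating knots, g = (c - s + 1)/2.
= (48 - 43 + 1)/2
= 6/2 = 3

3


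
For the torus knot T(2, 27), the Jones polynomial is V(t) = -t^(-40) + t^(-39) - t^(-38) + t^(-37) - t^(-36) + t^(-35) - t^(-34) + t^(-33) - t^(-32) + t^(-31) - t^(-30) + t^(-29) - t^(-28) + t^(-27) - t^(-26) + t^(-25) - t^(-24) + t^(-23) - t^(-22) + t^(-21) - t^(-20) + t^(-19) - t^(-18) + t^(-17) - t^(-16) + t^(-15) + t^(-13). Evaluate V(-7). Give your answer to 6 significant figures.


Substituting t = -7 into V(t) = -t^(-40) + t^(-39) - t^(-38) + t^(-37) - t^(-36) + t^(-35) - t^(-34) + t^(-33) - t^(-32) + t^(-31) - t^(-30) + t^(-29) - t^(-28) + t^(-27) - t^(-26) + t^(-25) - t^(-24) + t^(-23) - t^(-22) + t^(-21) - t^(-20) + t^(-19) - t^(-18) + t^(-17) - t^(-16) + t^(-15) + t^(-13):
  (-)t^(-40) = -1.57065e-34
  (+)t^(-39) = -1.09945e-33
  (-)t^(-38) = -7.69617e-33
  (+)t^(-37) = -5.38732e-32
  (-)t^(-36) = -3.77112e-31
  (+)t^(-35) = -2.63979e-30
  (-)t^(-34) = -1.84785e-29
  (+)t^(-33) = -1.29349e-28
  (-)t^(-32) = -9.05446e-28
  (+)t^(-31) = -6.33812e-27
  (-)t^(-30) = -4.43669e-26
  (+)t^(-29) = -3.10568e-25
  (-)t^(-28) = -2.17398e-24
  (+)t^(-27) = -1.52178e-23
  (-)t^(-26) = -1.06525e-22
  (+)t^(-25) = -7.45674e-22
  (-)t^(-24) = -5.21972e-21
  (+)t^(-23) = -3.6538e-20
  (-)t^(-22) = -2.55766e-19
  (+)t^(-21) = -1.79036e-18
  (-)t^(-20) = -1.25325e-17
  (+)t^(-19) = -8.77278e-17
  (-)t^(-18) = -6.14095e-16
  (+)t^(-17) = -4.29866e-15
  (-)t^(-16) = -3.00906e-14
  (+)t^(-15) = -2.10634e-13
  (+)t^(-13) = -1.03211e-11
Sum = (-1.57065e-34) + (-1.09945e-33) + (-7.69617e-33) + (-5.38732e-32) + (-3.77112e-31) + (-2.63979e-30) + (-1.84785e-29) + (-1.29349e-28) + (-9.05446e-28) + (-6.33812e-27) + (-4.43669e-26) + (-3.10568e-25) + (-2.17398e-24) + (-1.52178e-23) + (-1.06525e-22) + (-7.45674e-22) + (-5.21972e-21) + (-3.6538e-20) + (-2.55766e-19) + (-1.79036e-18) + (-1.25325e-17) + (-8.77278e-17) + (-6.14095e-16) + (-4.29866e-15) + (-3.00906e-14) + (-2.10634e-13) + (-1.03211e-11)
= -1.056682816e-11
Rounded to 6 significant figures: -1.05668e-11

-1.05668e-11


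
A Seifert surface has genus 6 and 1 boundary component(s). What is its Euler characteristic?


chi = 2 - 2g - b
= 2 - 2*6 - 1
= 2 - 12 - 1 = -11

-11


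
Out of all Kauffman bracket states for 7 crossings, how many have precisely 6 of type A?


We choose which 6 of 7 crossings get A-smoothings.
C(7, 6) = 7! / (6! * 1!)
= 7

7


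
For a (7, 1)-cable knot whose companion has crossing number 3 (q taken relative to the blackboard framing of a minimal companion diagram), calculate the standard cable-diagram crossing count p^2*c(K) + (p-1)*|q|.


Step 1: Each of the c(K) crossings of the companion diagram becomes p*p = p^2 crossings among the p parallel strands, and each of the |q| twists s_1 s_2 ... s_(p-1) adds (p-1) crossings.
  Crossings = p^2 * c(K) + (p-1)*|q|
Step 2: = 7^2 * 3 + (7-1)*1
Step 3: = 49*3 + 6*1
Step 4: = 147 + 6 = 153

153


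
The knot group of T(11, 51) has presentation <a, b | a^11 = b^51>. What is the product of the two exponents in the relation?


The relation is a^11 = b^51.
Product of exponents = 11 * 51
= 561

561


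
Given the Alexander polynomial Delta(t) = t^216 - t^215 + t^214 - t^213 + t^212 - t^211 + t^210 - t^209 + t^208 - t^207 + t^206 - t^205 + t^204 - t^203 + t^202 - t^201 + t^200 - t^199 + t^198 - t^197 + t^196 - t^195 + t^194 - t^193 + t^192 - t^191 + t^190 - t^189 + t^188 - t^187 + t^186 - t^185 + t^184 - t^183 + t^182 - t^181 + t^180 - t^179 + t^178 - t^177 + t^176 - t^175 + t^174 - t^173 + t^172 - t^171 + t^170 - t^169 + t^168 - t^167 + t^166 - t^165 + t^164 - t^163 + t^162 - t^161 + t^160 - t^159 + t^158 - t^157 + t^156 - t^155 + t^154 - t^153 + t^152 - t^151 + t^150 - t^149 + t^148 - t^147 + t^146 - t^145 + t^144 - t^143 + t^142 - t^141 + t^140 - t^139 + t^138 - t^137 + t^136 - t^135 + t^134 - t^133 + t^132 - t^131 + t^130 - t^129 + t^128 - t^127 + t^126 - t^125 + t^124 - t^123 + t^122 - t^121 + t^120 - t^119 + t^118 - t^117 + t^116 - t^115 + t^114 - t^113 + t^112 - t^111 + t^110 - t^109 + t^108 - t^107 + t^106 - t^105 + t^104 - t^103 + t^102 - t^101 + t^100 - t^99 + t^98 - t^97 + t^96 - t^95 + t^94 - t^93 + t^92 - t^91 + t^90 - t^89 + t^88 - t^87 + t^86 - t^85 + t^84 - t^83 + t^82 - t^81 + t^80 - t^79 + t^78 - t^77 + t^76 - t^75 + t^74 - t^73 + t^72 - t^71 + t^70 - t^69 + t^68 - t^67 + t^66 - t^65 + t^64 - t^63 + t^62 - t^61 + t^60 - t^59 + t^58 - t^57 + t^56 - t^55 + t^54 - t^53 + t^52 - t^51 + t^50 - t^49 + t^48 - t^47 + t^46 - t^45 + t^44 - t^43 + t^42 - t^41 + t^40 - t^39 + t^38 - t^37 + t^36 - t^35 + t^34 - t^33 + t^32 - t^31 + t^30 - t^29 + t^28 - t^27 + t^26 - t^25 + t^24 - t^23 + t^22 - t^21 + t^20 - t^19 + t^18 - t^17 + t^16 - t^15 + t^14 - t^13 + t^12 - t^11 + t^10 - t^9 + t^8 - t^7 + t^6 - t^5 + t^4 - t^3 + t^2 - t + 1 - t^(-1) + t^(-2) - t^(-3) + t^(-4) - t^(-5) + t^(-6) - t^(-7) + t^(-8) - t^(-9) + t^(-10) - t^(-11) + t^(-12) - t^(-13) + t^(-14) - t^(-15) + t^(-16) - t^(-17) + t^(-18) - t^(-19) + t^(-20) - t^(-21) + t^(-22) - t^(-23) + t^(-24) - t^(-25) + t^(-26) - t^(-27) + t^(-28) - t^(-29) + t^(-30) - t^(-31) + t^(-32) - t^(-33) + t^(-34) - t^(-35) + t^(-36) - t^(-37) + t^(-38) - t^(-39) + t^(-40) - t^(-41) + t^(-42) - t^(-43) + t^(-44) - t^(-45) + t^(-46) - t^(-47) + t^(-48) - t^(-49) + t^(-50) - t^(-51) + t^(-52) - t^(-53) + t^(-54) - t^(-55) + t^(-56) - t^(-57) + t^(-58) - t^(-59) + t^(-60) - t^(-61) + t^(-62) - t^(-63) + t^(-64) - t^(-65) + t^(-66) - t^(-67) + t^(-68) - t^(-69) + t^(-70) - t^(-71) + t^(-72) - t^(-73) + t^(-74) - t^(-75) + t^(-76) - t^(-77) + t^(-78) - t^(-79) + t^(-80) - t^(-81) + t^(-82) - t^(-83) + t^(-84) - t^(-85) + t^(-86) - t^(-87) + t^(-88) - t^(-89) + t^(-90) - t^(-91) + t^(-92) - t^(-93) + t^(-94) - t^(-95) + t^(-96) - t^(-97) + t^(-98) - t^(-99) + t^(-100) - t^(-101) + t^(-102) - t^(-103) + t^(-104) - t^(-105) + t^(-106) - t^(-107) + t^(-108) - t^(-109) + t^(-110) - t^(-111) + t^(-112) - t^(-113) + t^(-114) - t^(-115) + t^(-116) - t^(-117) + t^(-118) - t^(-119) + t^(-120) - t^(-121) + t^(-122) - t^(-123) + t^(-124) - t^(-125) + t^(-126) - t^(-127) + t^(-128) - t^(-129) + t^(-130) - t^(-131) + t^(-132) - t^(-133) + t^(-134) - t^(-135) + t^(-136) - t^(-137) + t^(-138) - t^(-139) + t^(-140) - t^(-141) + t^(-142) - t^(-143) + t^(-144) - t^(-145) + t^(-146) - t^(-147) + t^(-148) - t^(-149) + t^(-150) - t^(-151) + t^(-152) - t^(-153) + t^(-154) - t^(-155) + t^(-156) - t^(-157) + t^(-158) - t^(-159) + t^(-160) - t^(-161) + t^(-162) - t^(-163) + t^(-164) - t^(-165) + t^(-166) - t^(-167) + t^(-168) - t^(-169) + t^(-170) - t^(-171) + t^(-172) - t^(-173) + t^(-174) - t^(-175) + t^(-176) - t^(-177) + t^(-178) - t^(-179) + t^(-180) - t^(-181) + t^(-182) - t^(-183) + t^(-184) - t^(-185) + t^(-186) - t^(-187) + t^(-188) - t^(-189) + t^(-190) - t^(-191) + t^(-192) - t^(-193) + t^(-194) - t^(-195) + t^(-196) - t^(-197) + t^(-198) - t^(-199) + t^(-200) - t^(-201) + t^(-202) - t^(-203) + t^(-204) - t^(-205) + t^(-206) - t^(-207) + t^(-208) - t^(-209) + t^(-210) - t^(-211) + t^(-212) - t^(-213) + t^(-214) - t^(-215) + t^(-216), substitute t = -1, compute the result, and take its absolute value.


Step 1: The polynomial has 433 terms with alternating signs, exponents from 216 down to -216.
Step 2: Substitute t = -1. The i-th term has coefficient (-1)^i and exponent (m-i),
  so its value is (-1)^i * (-1)^(m-i) = (-1)^m = 1 for every i.
Step 3: All 433 terms equal 1, so Delta(-1) = 433 * (1) = 433
Step 4: |Delta(-1)| = 433

433


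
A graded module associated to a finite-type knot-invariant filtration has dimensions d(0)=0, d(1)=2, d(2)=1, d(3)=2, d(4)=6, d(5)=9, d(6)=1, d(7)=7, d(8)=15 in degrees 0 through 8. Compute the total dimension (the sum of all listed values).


Total dimension = d(0) + d(1) + ... + d(8)
= 0 + 2 + 1 + 2 + 6 + 9 + 1 + 7 + 15
= 43

43


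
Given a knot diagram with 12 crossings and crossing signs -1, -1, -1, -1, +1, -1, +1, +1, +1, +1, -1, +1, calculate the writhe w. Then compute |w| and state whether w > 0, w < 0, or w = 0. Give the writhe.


Step 1: Count positive crossings (+1).
Positive crossings: 6
Step 2: Count negative crossings (-1).
Negative crossings: 6
Step 3: Writhe = (positive) - (negative)
w = 6 - 6 = 0
Step 4: |w| = 0, and w is zero

0


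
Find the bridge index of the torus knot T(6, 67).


The bridge number of T(p,q) is min(p,q).
min(6, 67) = 6

6


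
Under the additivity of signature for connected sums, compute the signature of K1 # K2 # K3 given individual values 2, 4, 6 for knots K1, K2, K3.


The signature is additive under connected sum.
signature(K1 # K2 # K3) = (2) + (4) + (6)
= 12

12


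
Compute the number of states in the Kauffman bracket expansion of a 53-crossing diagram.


Each crossing contributes 2 choices (A-smoothing or B-smoothing).
Total states = 2^53 = 9007199254740992

9007199254740992


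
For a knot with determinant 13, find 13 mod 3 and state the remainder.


Step 1: A knot is p-colorable if and only if p divides its determinant.
Step 2: Compute 13 mod 3.
13 = 4 * 3 + 1
Step 3: 13 mod 3 = 1
Step 4: The knot is 3-colorable: no

1


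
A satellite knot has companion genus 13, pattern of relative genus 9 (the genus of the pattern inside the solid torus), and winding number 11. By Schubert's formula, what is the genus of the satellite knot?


Schubert: g(satellite) = g_rel(pattern) + |winding| * g(companion),
where g_rel(pattern) is the genus of the pattern relative to the solid torus.
= 9 + 11 * 13
= 9 + 143 = 152

152


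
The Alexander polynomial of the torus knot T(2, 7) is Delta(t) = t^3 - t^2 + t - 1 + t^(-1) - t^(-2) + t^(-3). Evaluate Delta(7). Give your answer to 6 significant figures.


Substituting t = 7 into Delta(t) = t^3 - t^2 + t - 1 + t^(-1) - t^(-2) + t^(-3):
Term values: (343) + (-49) + (7) + (-1) + (0.142857) + (-0.0204082) + (0.00291545)
Sum = 300.1253644
Rounded to 6 significant figures: 300.125

300.125


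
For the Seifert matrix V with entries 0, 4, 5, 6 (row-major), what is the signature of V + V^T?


Step 1: V + V^T = [[0, 9], [9, 12]]
Step 2: trace = 12, det = -81
Step 3: Discriminant = 12^2 - 4*(-81) = 468
Step 4: Eigenvalues: 16.8167, -4.81665
Step 5: Signature = (# positive eigenvalues) - (# negative eigenvalues) = 0

0


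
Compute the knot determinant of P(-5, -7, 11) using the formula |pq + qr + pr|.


Step 1: Compute pq + qr + pr.
pq = (-5)*(-7) = 35
qr = (-7)*11 = -77
pr = (-5)*11 = -55
pq + qr + pr = 35 + (-77) + (-55) = -97
Step 2: Take absolute value.
det(P(-5,-7,11)) = |-97| = 97

97


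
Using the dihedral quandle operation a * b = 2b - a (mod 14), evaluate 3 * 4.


3 * 4 = 2*4 - 3 mod 14
= 8 - 3 mod 14
= 5 mod 14 = 5

5


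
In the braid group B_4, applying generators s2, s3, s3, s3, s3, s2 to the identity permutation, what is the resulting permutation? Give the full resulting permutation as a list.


Starting with identity [1, 2, 3, 4].
Apply generators in sequence:
  After s2: [1, 3, 2, 4]
  After s3: [1, 3, 4, 2]
  After s3: [1, 3, 2, 4]
  After s3: [1, 3, 4, 2]
  After s3: [1, 3, 2, 4]
  After s2: [1, 2, 3, 4]
Final permutation: [1, 2, 3, 4]

[1, 2, 3, 4]


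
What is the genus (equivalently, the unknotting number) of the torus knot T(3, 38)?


For a torus knot T(p,q), both the unknotting number and genus equal (p-1)(q-1)/2.
= (3-1)(38-1)/2
= 2*37/2
= 74/2 = 37

37


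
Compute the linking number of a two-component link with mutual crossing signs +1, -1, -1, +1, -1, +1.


Step 1: Count positive crossings: 3
Step 2: Count negative crossings: 3
Step 3: Sum of signs = 3 - 3 = 0
Step 4: Linking number = sum/2 = 0/2 = 0

0


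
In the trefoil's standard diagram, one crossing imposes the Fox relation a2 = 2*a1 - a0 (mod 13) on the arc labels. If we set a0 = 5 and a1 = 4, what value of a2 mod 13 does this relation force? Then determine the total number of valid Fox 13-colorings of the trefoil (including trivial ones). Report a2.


Step 1: Apply the given crossing relation 2*a1 - a0 - a2 = 0 (mod 13).
  a2 = 2*a1 - a0 mod 13
  a2 = 2*4 - 5 mod 13
  a2 = 8 - 5 mod 13
  a2 = 3 mod 13 = 3
Step 2: The trefoil has determinant 3.
  Number of Fox p-colorings (p prime) is p^2 if p = 3, else p.
  Since 13 does not divide 3, only trivial (constant) colorings exist.
  (So the trial a0 = 5, a1 = 4 with a0 != a1 does NOT extend to a valid coloring of the whole trefoil: the other two crossing relations require 3*(a1 - a0) = 0 (mod 13), which fails.)
  Total colorings = 13
Step 3: a2 = 3, total Fox 13-colorings = 13

3


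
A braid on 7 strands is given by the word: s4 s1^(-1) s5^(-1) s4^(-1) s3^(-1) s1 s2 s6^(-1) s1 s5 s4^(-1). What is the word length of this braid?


The word length counts the number of generators (including inverses).
Listing each generator: s4, s1^(-1), s5^(-1), s4^(-1), s3^(-1), s1, s2, s6^(-1), s1, s5, s4^(-1)
There are 11 generators in this braid word.

11


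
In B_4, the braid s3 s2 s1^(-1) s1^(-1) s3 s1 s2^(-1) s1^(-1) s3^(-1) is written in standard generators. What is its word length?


The word length counts the number of generators (including inverses).
Listing each generator: s3, s2, s1^(-1), s1^(-1), s3, s1, s2^(-1), s1^(-1), s3^(-1)
There are 9 generators in this braid word.

9


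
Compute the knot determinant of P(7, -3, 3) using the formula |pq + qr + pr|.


Step 1: Compute pq + qr + pr.
pq = 7*(-3) = -21
qr = (-3)*3 = -9
pr = 7*3 = 21
pq + qr + pr = -21 + (-9) + 21 = -9
Step 2: Take absolute value.
det(P(7,-3,3)) = |-9| = 9

9


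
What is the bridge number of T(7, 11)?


The bridge number of T(p,q) is min(p,q).
min(7, 11) = 7

7


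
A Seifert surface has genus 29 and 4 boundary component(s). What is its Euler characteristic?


chi = 2 - 2g - b
= 2 - 2*29 - 4
= 2 - 58 - 4 = -60

-60


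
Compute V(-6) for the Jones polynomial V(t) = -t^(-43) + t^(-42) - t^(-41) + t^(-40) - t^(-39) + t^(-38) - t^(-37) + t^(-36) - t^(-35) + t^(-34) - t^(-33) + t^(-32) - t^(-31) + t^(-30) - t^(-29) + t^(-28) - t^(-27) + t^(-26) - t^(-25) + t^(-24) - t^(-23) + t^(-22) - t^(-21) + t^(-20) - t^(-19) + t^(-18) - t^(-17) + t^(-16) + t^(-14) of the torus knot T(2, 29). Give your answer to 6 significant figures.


Substituting t = -6 into V(t) = -t^(-43) + t^(-42) - t^(-41) + t^(-40) - t^(-39) + t^(-38) - t^(-37) + t^(-36) - t^(-35) + t^(-34) - t^(-33) + t^(-32) - t^(-31) + t^(-30) - t^(-29) + t^(-28) - t^(-27) + t^(-26) - t^(-25) + t^(-24) - t^(-23) + t^(-22) - t^(-21) + t^(-20) - t^(-19) + t^(-18) - t^(-17) + t^(-16) + t^(-14):
  (-)t^(-43) = 3.46335e-34
  (+)t^(-42) = 2.07801e-33
  (-)t^(-41) = 1.24681e-32
  (+)t^(-40) = 7.48083e-32
  (-)t^(-39) = 4.4885e-31
  (+)t^(-38) = 2.6931e-30
  (-)t^(-37) = 1.61586e-29
  (+)t^(-36) = 9.69516e-29
  (-)t^(-35) = 5.8171e-28
  (+)t^(-34) = 3.49026e-27
  (-)t^(-33) = 2.09415e-26
  (+)t^(-32) = 1.25649e-25
  (-)t^(-31) = 7.53896e-25
  (+)t^(-30) = 4.52337e-24
  (-)t^(-29) = 2.71402e-23
  (+)t^(-28) = 1.62841e-22
  (-)t^(-27) = 9.77049e-22
  (+)t^(-26) = 5.86229e-21
  (-)t^(-25) = 3.51738e-20
  (+)t^(-24) = 2.11043e-19
  (-)t^(-23) = 1.26626e-18
  (+)t^(-22) = 7.59753e-18
  (-)t^(-21) = 4.55852e-17
  (+)t^(-20) = 2.73511e-16
  (-)t^(-19) = 1.64107e-15
  (+)t^(-18) = 9.8464e-15
  (-)t^(-17) = 5.90784e-14
  (+)t^(-16) = 3.5447e-13
  (+)t^(-14) = 1.27609e-11
Sum = (3.46335e-34) + (2.07801e-33) + (1.24681e-32) + (7.48083e-32) + (4.4885e-31) + (2.6931e-30) + (1.61586e-29) + (9.69516e-29) + (5.8171e-28) + (3.49026e-27) + (2.09415e-26) + (1.25649e-25) + (7.53896e-25) + (4.52337e-24) + (2.71402e-23) + (1.62841e-22) + (9.77049e-22) + (5.86229e-21) + (3.51738e-20) + (2.11043e-19) + (1.26626e-18) + (7.59753e-18) + (4.55852e-17) + (2.73511e-16) + (1.64107e-15) + (9.8464e-15) + (5.90784e-14) + (3.5447e-13) + (1.27609e-11)
= 1.318629944e-11
Rounded to 6 significant figures: 1.31863e-11

1.31863e-11


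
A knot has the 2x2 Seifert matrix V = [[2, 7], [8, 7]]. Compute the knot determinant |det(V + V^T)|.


Step 1: Form V + V^T where V = [[2, 7], [8, 7]]
  V^T = [[2, 8], [7, 7]]
  V + V^T = [[4, 15], [15, 14]]
Step 2: det(V + V^T) = 4*14 - 15*15
  = 56 - 225 = -169
Step 3: Knot determinant = |det(V + V^T)| = |-169| = 169

169


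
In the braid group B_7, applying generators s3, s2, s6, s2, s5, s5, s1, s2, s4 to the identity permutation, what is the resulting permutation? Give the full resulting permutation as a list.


Starting with identity [1, 2, 3, 4, 5, 6, 7].
Apply generators in sequence:
  After s3: [1, 2, 4, 3, 5, 6, 7]
  After s2: [1, 4, 2, 3, 5, 6, 7]
  After s6: [1, 4, 2, 3, 5, 7, 6]
  After s2: [1, 2, 4, 3, 5, 7, 6]
  After s5: [1, 2, 4, 3, 7, 5, 6]
  After s5: [1, 2, 4, 3, 5, 7, 6]
  After s1: [2, 1, 4, 3, 5, 7, 6]
  After s2: [2, 4, 1, 3, 5, 7, 6]
  After s4: [2, 4, 1, 5, 3, 7, 6]
Final permutation: [2, 4, 1, 5, 3, 7, 6]

[2, 4, 1, 5, 3, 7, 6]


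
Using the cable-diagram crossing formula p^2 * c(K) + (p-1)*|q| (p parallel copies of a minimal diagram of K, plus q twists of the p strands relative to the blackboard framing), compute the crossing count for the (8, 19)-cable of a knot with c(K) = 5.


Step 1: Each of the c(K) crossings of the companion diagram becomes p*p = p^2 crossings among the p parallel strands, and each of the |q| twists s_1 s_2 ... s_(p-1) adds (p-1) crossings.
  Crossings = p^2 * c(K) + (p-1)*|q|
Step 2: = 8^2 * 5 + (8-1)*19
Step 3: = 64*5 + 7*19
Step 4: = 320 + 133 = 453

453


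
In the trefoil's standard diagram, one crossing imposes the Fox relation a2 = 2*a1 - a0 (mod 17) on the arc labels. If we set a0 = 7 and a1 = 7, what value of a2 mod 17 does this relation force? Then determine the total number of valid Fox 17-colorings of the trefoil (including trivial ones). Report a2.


Step 1: Apply the given crossing relation 2*a1 - a0 - a2 = 0 (mod 17).
  a2 = 2*a1 - a0 mod 17
  a2 = 2*7 - 7 mod 17
  a2 = 14 - 7 mod 17
  a2 = 7 mod 17 = 7
Step 2: The trefoil has determinant 3.
  Number of Fox p-colorings (p prime) is p^2 if p = 3, else p.
  Since 17 does not divide 3, only trivial (constant) colorings exist.
  (Here a0 = a1 = a2 = 7, the constant coloring, which is valid.)
  Total colorings = 17
Step 3: a2 = 7, total Fox 17-colorings = 17

7
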